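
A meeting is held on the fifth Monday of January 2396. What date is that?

January 1, 2396 is a Monday.
The first Monday is therefore January 1 (same day).
The fifth Monday is 1 + 4×7 = January 29.

January 29, 2396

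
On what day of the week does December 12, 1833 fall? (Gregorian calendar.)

Thursday

Doomsday rule: the anchor day for the 1800s is Friday. For year 33: 33÷12 = 2 r 9, and 9÷4 = 2, so 2+9+2 = 13.
Friday + 13 ≡ Thursday — that's 1833's doomsday.
In December the doomsday date is Dec 12.
Dec 12 is the doomsday itself: Thursday.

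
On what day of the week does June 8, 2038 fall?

Tuesday

January 1, 2038 is a Friday.
Jan 1, 2038 → Feb 1, 2038: 31 days (January has 31).
Feb 1, 2038 → Mar 1, 2038: 28 days (February has 28).
Mar 1, 2038 → Apr 1, 2038: 31 days (March has 31).
Apr 1, 2038 → May 1, 2038: 30 days (April has 30).
May 1, 2038 → Jun 1, 2038: 31 days (May has 31).
Jun 1, 2038 → Jun 8, 2038: 7 days.
Total: 158 days.
158 mod 7 = 4, so Friday + 4 = Tuesday.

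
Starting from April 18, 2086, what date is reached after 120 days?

Apr has 30 days: +13 → May 1, 2086 (107 left).
May has 31 days: +31 → Jun 1, 2086 (76 left).
Jun has 30 days: +30 → Jul 1, 2086 (46 left).
Jul has 31 days: +31 → Aug 1, 2086 (15 left).
+15 → Aug 16, 2086.

August 16, 2086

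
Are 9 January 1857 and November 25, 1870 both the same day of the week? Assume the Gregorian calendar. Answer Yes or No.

From Jan 9, 1857 to Nov 25, 1870 is 5068 days.
5068 mod 7 = 0, so they are the same weekday.
(Jan 9, 1857 is a Friday; Nov 25, 1870 is a Friday.)

Yes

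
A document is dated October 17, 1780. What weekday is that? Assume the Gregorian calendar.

Tuesday

Doomsday rule: the anchor day for the 1700s is Sunday. For year 80: 80÷12 = 6 r 8, and 8÷4 = 2, so 6+8+2 = 16.
Sunday + 16 ≡ Tuesday — that's 1780's doomsday.
In October the doomsday date is Oct 10.
Oct 17 is 7 days after Oct 10; 7 mod 7 = 0, so Tuesday + 0 = Tuesday.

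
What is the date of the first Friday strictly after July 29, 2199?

Jul 29, 2199 is a Monday.
From Monday to the next Friday is 4 days.
Jul 29, 2199 + 4 = Aug 2, 2199.

August 2, 2199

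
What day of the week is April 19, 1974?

January 1, 1974 is a Tuesday.
Jan 1, 1974 → Feb 1, 1974: 31 days (January has 31).
Feb 1, 1974 → Mar 1, 1974: 28 days (February has 28).
Mar 1, 1974 → Apr 1, 1974: 31 days (March has 31).
Apr 1, 1974 → Apr 19, 1974: 18 days.
Total: 108 days.
108 mod 7 = 3, so Tuesday + 3 = Friday.

Friday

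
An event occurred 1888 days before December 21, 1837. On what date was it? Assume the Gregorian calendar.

October 20, 1832

−365 (one year) → Dec 21, 1836 (1523 left).
−366 (one year; includes Feb 29, 1836) → Dec 21, 1835 (1157 left).
−365 (one year) → Dec 21, 1834 (792 left).
−365 (one year) → Dec 21, 1833 (427 left).
−365 (one year) → Dec 21, 1832 (62 left).
−21 → Nov 30, 1832 (end of Nov, 30 days; 41 left).
−30 → Oct 31, 1832 (end of Oct, 31 days; 11 left).
−11 → Oct 20, 1832.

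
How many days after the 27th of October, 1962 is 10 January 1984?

Oct 27, 1962 → Oct 27, 1963: 365 days.
Oct 27, 1963 → Oct 27, 1964: 366 days (Feb 29, 1964 is in that span).
Oct 27, 1964 → Oct 27, 1965: 365 days.
Oct 27, 1965 → Oct 27, 1966: 365 days.
Oct 27, 1966 → Oct 27, 1967: 365 days.
Oct 27, 1967 → Oct 27, 1968: 366 days (Feb 29, 1968 is in that span).
Oct 27, 1968 → Oct 27, 1969: 365 days.
Oct 27, 1969 → Oct 27, 1970: 365 days.
Oct 27, 1970 → Oct 27, 1971: 365 days.
Oct 27, 1971 → Oct 27, 1972: 366 days (Feb 29, 1972 is in that span).
Oct 27, 1972 → Oct 27, 1973: 365 days.
Oct 27, 1973 → Oct 27, 1974: 365 days.
Oct 27, 1974 → Oct 27, 1975: 365 days.
Oct 27, 1975 → Oct 27, 1976: 366 days (Feb 29, 1976 is in that span).
Oct 27, 1976 → Oct 27, 1977: 365 days.
Oct 27, 1977 → Oct 27, 1978: 365 days.
Oct 27, 1978 → Oct 27, 1979: 365 days.
Oct 27, 1979 → Oct 27, 1980: 366 days (Feb 29, 1980 is in that span).
Oct 27, 1980 → Oct 27, 1981: 365 days.
Oct 27, 1981 → Oct 27, 1982: 365 days.
Oct 27, 1982 → Oct 27, 1983: 365 days.
Oct 27, 1983 → Nov 27, 1983: 31 days (October has 31).
Nov 27, 1983 → Dec 27, 1983: 30 days (November has 30).
Dec 27, 1983 → Jan 10, 1984: 14 days.
Total: 7745 days.

7745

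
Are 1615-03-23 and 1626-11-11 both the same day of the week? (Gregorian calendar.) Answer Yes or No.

From Mar 23, 1615 to Nov 11, 1626 is 4251 days.
4251 mod 7 = 2, so they are different weekdays.
(Mar 23, 1615 is a Monday; Nov 11, 1626 is a Wednesday.)

No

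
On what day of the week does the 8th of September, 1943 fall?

Wednesday

Doomsday rule: the anchor day for the 1900s is Wednesday. For year 43: 43÷12 = 3 r 7, and 7÷4 = 1, so 3+7+1 = 11.
Wednesday + 11 ≡ Sunday — that's 1943's doomsday.
In September the doomsday date is Sep 5.
Sep 8 is 3 days after Sep 5; 3 mod 7 = 3, so Sunday + 3 = Wednesday.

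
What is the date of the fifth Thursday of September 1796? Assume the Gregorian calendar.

September 29, 1796

September 1, 1796 is a Thursday.
The first Thursday is therefore September 1 (same day).
The fifth Thursday is 1 + 4×7 = September 29.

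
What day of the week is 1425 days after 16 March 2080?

Mar 16, 2080 is a Saturday.
1425 mod 7 = 4, so 1425 days after a Saturday is Saturday + 4 = Wednesday.

Wednesday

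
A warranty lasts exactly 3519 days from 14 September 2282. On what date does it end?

May 3, 2292

+365 (one year) → Sep 14, 2283 (3154 left).
+366 (one year; includes Feb 29, 2284) → Sep 14, 2284 (2788 left).
+365 (one year) → Sep 14, 2285 (2423 left).
+365 (one year) → Sep 14, 2286 (2058 left).
+365 (one year) → Sep 14, 2287 (1693 left).
+366 (one year; includes Feb 29, 2288) → Sep 14, 2288 (1327 left).
+365 (one year) → Sep 14, 2289 (962 left).
+365 (one year) → Sep 14, 2290 (597 left).
+365 (one year) → Sep 14, 2291 (232 left).
Sep has 30 days: +17 → Oct 1, 2291 (215 left).
Oct has 31 days: +31 → Nov 1, 2291 (184 left).
Nov has 30 days: +30 → Dec 1, 2291 (154 left).
Dec has 31 days: +31 → Jan 1, 2292 (123 left).
Jan has 31 days: +31 → Feb 1, 2292 (92 left).
Feb has 29 days: +29 → Mar 1, 2292 (63 left).
Mar has 31 days: +31 → Apr 1, 2292 (32 left).
Apr has 30 days: +30 → May 1, 2292 (2 left).
+2 → May 3, 2292.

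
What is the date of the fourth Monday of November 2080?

November 25, 2080

November 1, 2080 is a Friday.
The first Monday is therefore November 4 (3 days later).
The fourth Monday is 4 + 3×7 = November 25.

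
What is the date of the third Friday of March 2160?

March 1, 2160 is a Saturday.
The first Friday is therefore March 7 (6 days later).
The third Friday is 7 + 2×7 = March 21.

March 21, 2160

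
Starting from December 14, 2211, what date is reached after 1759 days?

October 7, 2216

+366 (one year; includes Feb 29, 2212) → Dec 14, 2212 (1393 left).
+365 (one year) → Dec 14, 2213 (1028 left).
+365 (one year) → Dec 14, 2214 (663 left).
+365 (one year) → Dec 14, 2215 (298 left).
Dec has 31 days: +18 → Jan 1, 2216 (280 left).
Jan has 31 days: +31 → Feb 1, 2216 (249 left).
Feb has 29 days: +29 → Mar 1, 2216 (220 left).
Mar has 31 days: +31 → Apr 1, 2216 (189 left).
Apr has 30 days: +30 → May 1, 2216 (159 left).
May has 31 days: +31 → Jun 1, 2216 (128 left).
Jun has 30 days: +30 → Jul 1, 2216 (98 left).
Jul has 31 days: +31 → Aug 1, 2216 (67 left).
Aug has 31 days: +31 → Sep 1, 2216 (36 left).
Sep has 30 days: +30 → Oct 1, 2216 (6 left).
+6 → Oct 7, 2216.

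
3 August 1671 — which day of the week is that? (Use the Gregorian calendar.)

Monday

Doomsday rule: the anchor day for the 1600s is Tuesday. For year 71: 71÷12 = 5 r 11, and 11÷4 = 2, so 5+11+2 = 18.
Tuesday + 18 ≡ Saturday — that's 1671's doomsday.
In August the doomsday date is Aug 8.
Aug 3 is 5 days before Aug 8; 5 mod 7 = 5, so Saturday − 5 = Monday.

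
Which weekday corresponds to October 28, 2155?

Tuesday

Doomsday rule: the anchor day for the 2100s is Sunday. For year 55: 55÷12 = 4 r 7, and 7÷4 = 1, so 4+7+1 = 12.
Sunday + 12 ≡ Friday — that's 2155's doomsday.
In October the doomsday date is Oct 10.
Oct 28 is 18 days after Oct 10; 18 mod 7 = 4, so Friday + 4 = Tuesday.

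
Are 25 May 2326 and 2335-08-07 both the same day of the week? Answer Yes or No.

From May 25, 2326 to Aug 7, 2335 is 3361 days.
3361 mod 7 = 1, so they are different weekdays.
(May 25, 2326 is a Tuesday; Aug 7, 2335 is a Wednesday.)

No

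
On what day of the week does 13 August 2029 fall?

January 1, 2029 is a Monday.
Jan 1, 2029 → Feb 1, 2029: 31 days (January has 31).
Feb 1, 2029 → Mar 1, 2029: 28 days (February has 28).
Mar 1, 2029 → Apr 1, 2029: 31 days (March has 31).
Apr 1, 2029 → May 1, 2029: 30 days (April has 30).
May 1, 2029 → Jun 1, 2029: 31 days (May has 31).
Jun 1, 2029 → Jul 1, 2029: 30 days (June has 30).
Jul 1, 2029 → Aug 1, 2029: 31 days (July has 31).
Aug 1, 2029 → Aug 13, 2029: 12 days.
Total: 224 days.
224 mod 7 = 0, so Monday + 0 = Monday.

Monday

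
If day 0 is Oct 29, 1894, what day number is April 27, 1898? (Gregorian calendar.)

1276

Oct 29, 1894 → Oct 29, 1895: 365 days.
Oct 29, 1895 → Oct 29, 1896: 366 days (Feb 29, 1896 is in that span).
Oct 29, 1896 → Oct 29, 1897: 365 days.
Oct 29, 1897 → Nov 29, 1897: 31 days (October has 31).
Nov 29, 1897 → Dec 29, 1897: 30 days (November has 30).
Dec 29, 1897 → Jan 29, 1898: 31 days (December has 31).
Jan 29, 1898 → Feb 28, 1898: 30 days (January has 31).
Feb 28, 1898 → Mar 28, 1898: 28 days (February has 28).
Mar 28, 1898 → Apr 27, 1898: 30 days.
Total: 1276 days.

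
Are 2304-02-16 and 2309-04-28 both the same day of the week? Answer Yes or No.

From Feb 16, 2304 to Apr 28, 2309 is 1898 days.
1898 mod 7 = 1, so they are different weekdays.
(Feb 16, 2304 is a Tuesday; Apr 28, 2309 is a Wednesday.)

No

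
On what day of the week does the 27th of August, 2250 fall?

January 1, 2250 is a Tuesday.
Jan 1, 2250 → Feb 1, 2250: 31 days (January has 31).
Feb 1, 2250 → Mar 1, 2250: 28 days (February has 28).
Mar 1, 2250 → Apr 1, 2250: 31 days (March has 31).
Apr 1, 2250 → May 1, 2250: 30 days (April has 30).
May 1, 2250 → Jun 1, 2250: 31 days (May has 31).
Jun 1, 2250 → Jul 1, 2250: 30 days (June has 30).
Jul 1, 2250 → Aug 1, 2250: 31 days (July has 31).
Aug 1, 2250 → Aug 27, 2250: 26 days.
Total: 238 days.
238 mod 7 = 0, so Tuesday + 0 = Tuesday.

Tuesday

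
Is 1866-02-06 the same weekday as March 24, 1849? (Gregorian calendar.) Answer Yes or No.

From Mar 24, 1849 to Feb 6, 1866 is 6163 days.
6163 mod 7 = 3, so they are different weekdays.
(Mar 24, 1849 is a Saturday; Feb 6, 1866 is a Tuesday.)

No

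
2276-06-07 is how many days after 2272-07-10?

Jul 10, 2272 → Jul 10, 2273: 365 days.
Jul 10, 2273 → Jul 10, 2274: 365 days.
Jul 10, 2274 → Jul 10, 2275: 365 days.
Jul 10, 2275 → Aug 10, 2275: 31 days (July has 31).
Aug 10, 2275 → Sep 10, 2275: 31 days (August has 31).
Sep 10, 2275 → Oct 10, 2275: 30 days (September has 30).
Oct 10, 2275 → Nov 10, 2275: 31 days (October has 31).
Nov 10, 2275 → Dec 10, 2275: 30 days (November has 30).
Dec 10, 2275 → Jan 10, 2276: 31 days (December has 31).
Jan 10, 2276 → Feb 10, 2276: 31 days (January has 31).
Feb 10, 2276 → Mar 10, 2276: 29 days (February has 29).
Mar 10, 2276 → Apr 10, 2276: 31 days (March has 31).
Apr 10, 2276 → May 10, 2276: 30 days (April has 30).
May 10, 2276 → Jun 7, 2276: 28 days.
Total: 1428 days.

1428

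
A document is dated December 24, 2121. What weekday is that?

Wednesday

Doomsday rule: the anchor day for the 2100s is Sunday. For year 21: 21÷12 = 1 r 9, and 9÷4 = 2, so 1+9+2 = 12.
Sunday + 12 ≡ Friday — that's 2121's doomsday.
In December the doomsday date is Dec 12.
Dec 24 is 12 days after Dec 12; 12 mod 7 = 5, so Friday + 5 = Wednesday.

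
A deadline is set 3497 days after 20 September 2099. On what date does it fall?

April 18, 2109

+365 (one year) → Sep 20, 2100 (3132 left).
+365 (one year) → Sep 20, 2101 (2767 left).
+365 (one year) → Sep 20, 2102 (2402 left).
+365 (one year) → Sep 20, 2103 (2037 left).
+366 (one year; includes Feb 29, 2104) → Sep 20, 2104 (1671 left).
+365 (one year) → Sep 20, 2105 (1306 left).
+365 (one year) → Sep 20, 2106 (941 left).
+365 (one year) → Sep 20, 2107 (576 left).
+366 (one year; includes Feb 29, 2108) → Sep 20, 2108 (210 left).
Sep has 30 days: +11 → Oct 1, 2108 (199 left).
Oct has 31 days: +31 → Nov 1, 2108 (168 left).
Nov has 30 days: +30 → Dec 1, 2108 (138 left).
Dec has 31 days: +31 → Jan 1, 2109 (107 left).
Jan has 31 days: +31 → Feb 1, 2109 (76 left).
Feb has 28 days: +28 → Mar 1, 2109 (48 left).
Mar has 31 days: +31 → Apr 1, 2109 (17 left).
+17 → Apr 18, 2109.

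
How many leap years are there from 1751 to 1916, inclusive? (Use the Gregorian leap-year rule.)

40

Multiples of 4 in [1751,1916]: 42.
Of those, multiples of 100: 2 (not leap unless ÷400).
Multiples of 400: 0.
Leap years = 42 − 2 + 0 = 40.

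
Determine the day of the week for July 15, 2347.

Tuesday

Doomsday rule: the anchor day for the 2300s is Wednesday. For year 47: 47÷12 = 3 r 11, and 11÷4 = 2, so 3+11+2 = 16.
Wednesday + 16 ≡ Friday — that's 2347's doomsday.
In July the doomsday date is Jul 11.
Jul 15 is 4 days after Jul 11; 4 mod 7 = 4, so Friday + 4 = Tuesday.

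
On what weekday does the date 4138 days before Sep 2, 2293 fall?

Friday

First find the weekday of Sep 2, 2293. Doomsday rule: the anchor day for the 2200s is Friday. For year 93: 93÷12 = 7 r 9, and 9÷4 = 2, so 7+9+2 = 18.
Friday + 18 ≡ Tuesday — that's 2293's doomsday.
In September the doomsday date is Sep 5.
Sep 2 is 3 days before Sep 5; 3 mod 7 = 3, so Tuesday − 3 = Saturday.
4138 mod 7 = 1, so 4138 days before a Saturday is Saturday − 1 = Friday.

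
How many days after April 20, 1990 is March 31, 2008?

6555

Apr 20, 1990 → Apr 20, 1991: 365 days.
Apr 20, 1991 → Apr 20, 1992: 366 days (Feb 29, 1992 is in that span).
Apr 20, 1992 → Apr 20, 1993: 365 days.
Apr 20, 1993 → Apr 20, 1994: 365 days.
Apr 20, 1994 → Apr 20, 1995: 365 days.
Apr 20, 1995 → Apr 20, 1996: 366 days (Feb 29, 1996 is in that span).
Apr 20, 1996 → Apr 20, 1997: 365 days.
Apr 20, 1997 → Apr 20, 1998: 365 days.
Apr 20, 1998 → Apr 20, 1999: 365 days.
Apr 20, 1999 → Apr 20, 2000: 366 days (Feb 29, 2000 is in that span).
Apr 20, 2000 → Apr 20, 2001: 365 days.
Apr 20, 2001 → Apr 20, 2002: 365 days.
Apr 20, 2002 → Apr 20, 2003: 365 days.
Apr 20, 2003 → Apr 20, 2004: 366 days (Feb 29, 2004 is in that span).
Apr 20, 2004 → Apr 20, 2005: 365 days.
Apr 20, 2005 → Apr 20, 2006: 365 days.
Apr 20, 2006 → Apr 20, 2007: 365 days.
Apr 20, 2007 → May 20, 2007: 30 days (April has 30).
May 20, 2007 → Jun 20, 2007: 31 days (May has 31).
Jun 20, 2007 → Jul 20, 2007: 30 days (June has 30).
Jul 20, 2007 → Aug 20, 2007: 31 days (July has 31).
Aug 20, 2007 → Sep 20, 2007: 31 days (August has 31).
Sep 20, 2007 → Oct 20, 2007: 30 days (September has 30).
Oct 20, 2007 → Nov 20, 2007: 31 days (October has 31).
Nov 20, 2007 → Dec 20, 2007: 30 days (November has 30).
Dec 20, 2007 → Jan 20, 2008: 31 days (December has 31).
Jan 20, 2008 → Feb 20, 2008: 31 days (January has 31).
Feb 20, 2008 → Mar 20, 2008: 29 days (February has 29).
Mar 20, 2008 → Mar 31, 2008: 11 days.
Total: 6555 days.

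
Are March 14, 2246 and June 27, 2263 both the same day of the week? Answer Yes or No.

From Mar 14, 2246 to Jun 27, 2263 is 6314 days.
6314 mod 7 = 0, so they are the same weekday.
(Mar 14, 2246 is a Saturday; Jun 27, 2263 is a Saturday.)

Yes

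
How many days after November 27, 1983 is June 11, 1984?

197

Nov 27, 1983 → Dec 27, 1983: 30 days (November has 30).
Dec 27, 1983 → Jan 27, 1984: 31 days (December has 31).
Jan 27, 1984 → Feb 27, 1984: 31 days (January has 31).
Feb 27, 1984 → Mar 27, 1984: 29 days (February has 29).
Mar 27, 1984 → Apr 27, 1984: 31 days (March has 31).
Apr 27, 1984 → May 27, 1984: 30 days (April has 30).
May 27, 1984 → Jun 11, 1984: 15 days.
Total: 197 days.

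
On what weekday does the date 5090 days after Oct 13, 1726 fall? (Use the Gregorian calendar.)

Monday

First find the weekday of Oct 13, 1726. Doomsday rule: the anchor day for the 1700s is Sunday. For year 26: 26÷12 = 2 r 2, and 2÷4 = 0, so 2+2+0 = 4.
Sunday + 4 ≡ Thursday — that's 1726's doomsday.
In October the doomsday date is Oct 10.
Oct 13 is 3 days after Oct 10; 3 mod 7 = 3, so Thursday + 3 = Sunday.
5090 mod 7 = 1, so 5090 days after a Sunday is Sunday + 1 = Monday.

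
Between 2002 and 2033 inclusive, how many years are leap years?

Multiples of 4 in [2002,2033]: 8.
Of those, multiples of 100: 0 (not leap unless ÷400).
Multiples of 400: 0.
Leap years = 8 − 0 + 0 = 8.

8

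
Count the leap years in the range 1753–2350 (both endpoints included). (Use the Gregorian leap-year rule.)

144

Multiples of 4 in [1753,2350]: 149.
Of those, multiples of 100: 6 (not leap unless ÷400).
Multiples of 400: 1.
Leap years = 149 − 6 + 1 = 144.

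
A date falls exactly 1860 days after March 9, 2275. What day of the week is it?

First find the weekday of Mar 9, 2275. Doomsday rule: the anchor day for the 2200s is Friday. For year 75: 75÷12 = 6 r 3, and 3÷4 = 0, so 6+3+0 = 9.
Friday + 9 ≡ Sunday — that's 2275's doomsday.
In March the doomsday date is Mar 14.
Mar 9 is 5 days before Mar 14; 5 mod 7 = 5, so Sunday − 5 = Tuesday.
1860 mod 7 = 5, so 1860 days after a Tuesday is Tuesday + 5 = Sunday.

Sunday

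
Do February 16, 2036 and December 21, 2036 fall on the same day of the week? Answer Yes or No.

From Feb 16, 2036 to Dec 21, 2036 is 309 days.
309 mod 7 = 1, so they are different weekdays.
(Feb 16, 2036 is a Saturday; Dec 21, 2036 is a Sunday.)

No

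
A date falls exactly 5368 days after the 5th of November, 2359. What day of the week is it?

First find the weekday of Nov 5, 2359. Doomsday rule: the anchor day for the 2300s is Wednesday. For year 59: 59÷12 = 4 r 11, and 11÷4 = 2, so 4+11+2 = 17.
Wednesday + 17 ≡ Saturday — that's 2359's doomsday.
In November the doomsday date is Nov 7.
Nov 5 is 2 days before Nov 7; 2 mod 7 = 2, so Saturday − 2 = Thursday.
5368 mod 7 = 6, so 5368 days after a Thursday is Thursday + 6 = Wednesday.

Wednesday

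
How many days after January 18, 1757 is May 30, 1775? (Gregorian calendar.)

Jan 18, 1757 → Jan 18, 1758: 365 days.
Jan 18, 1758 → Jan 18, 1759: 365 days.
Jan 18, 1759 → Jan 18, 1760: 365 days.
Jan 18, 1760 → Jan 18, 1761: 366 days (Feb 29, 1760 is in that span).
Jan 18, 1761 → Jan 18, 1762: 365 days.
Jan 18, 1762 → Jan 18, 1763: 365 days.
Jan 18, 1763 → Jan 18, 1764: 365 days.
Jan 18, 1764 → Jan 18, 1765: 366 days (Feb 29, 1764 is in that span).
Jan 18, 1765 → Jan 18, 1766: 365 days.
Jan 18, 1766 → Jan 18, 1767: 365 days.
Jan 18, 1767 → Jan 18, 1768: 365 days.
Jan 18, 1768 → Jan 18, 1769: 366 days (Feb 29, 1768 is in that span).
Jan 18, 1769 → Jan 18, 1770: 365 days.
Jan 18, 1770 → Jan 18, 1771: 365 days.
Jan 18, 1771 → Jan 18, 1772: 365 days.
Jan 18, 1772 → Jan 18, 1773: 366 days (Feb 29, 1772 is in that span).
Jan 18, 1773 → Jan 18, 1774: 365 days.
Jan 18, 1774 → Jan 18, 1775: 365 days.
Jan 18, 1775 → Feb 18, 1775: 31 days (January has 31).
Feb 18, 1775 → Mar 18, 1775: 28 days (February has 28).
Mar 18, 1775 → Apr 18, 1775: 31 days (March has 31).
Apr 18, 1775 → May 18, 1775: 30 days (April has 30).
May 18, 1775 → May 30, 1775: 12 days.
Total: 6706 days.

6706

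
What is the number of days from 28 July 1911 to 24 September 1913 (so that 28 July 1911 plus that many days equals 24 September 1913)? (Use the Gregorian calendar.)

Jul 28, 1911 → Jul 28, 1912: 366 days (Feb 29, 1912 is in that span).
Jul 28, 1912 → Jul 28, 1913: 365 days.
Jul 28, 1913 → Aug 28, 1913: 31 days (July has 31).
Aug 28, 1913 → Sep 24, 1913: 27 days.
Total: 789 days.

789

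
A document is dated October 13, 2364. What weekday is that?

Tuesday

Doomsday rule: the anchor day for the 2300s is Wednesday. For year 64: 64÷12 = 5 r 4, and 4÷4 = 1, so 5+4+1 = 10.
Wednesday + 10 ≡ Saturday — that's 2364's doomsday.
In October the doomsday date is Oct 10.
Oct 13 is 3 days after Oct 10; 3 mod 7 = 3, so Saturday + 3 = Tuesday.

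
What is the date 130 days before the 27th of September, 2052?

May 20, 2052

−27 → Aug 31, 2052 (end of Aug, 31 days; 103 left).
−31 → Jul 31, 2052 (end of Jul, 31 days; 72 left).
−31 → Jun 30, 2052 (end of Jun, 30 days; 41 left).
−30 → May 31, 2052 (end of May, 31 days; 11 left).
−11 → May 20, 2052.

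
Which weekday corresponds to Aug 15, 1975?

Doomsday rule: the anchor day for the 1900s is Wednesday. For year 75: 75÷12 = 6 r 3, and 3÷4 = 0, so 6+3+0 = 9.
Wednesday + 9 ≡ Friday — that's 1975's doomsday.
In August the doomsday date is Aug 8.
Aug 15 is 7 days after Aug 8; 7 mod 7 = 0, so Friday + 0 = Friday.

Friday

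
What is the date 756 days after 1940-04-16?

+365 (one year) → Apr 16, 1941 (391 left).
Apr has 30 days: +15 → May 1, 1941 (376 left).
May has 31 days: +31 → Jun 1, 1941 (345 left).
Jun has 30 days: +30 → Jul 1, 1941 (315 left).
Jul has 31 days: +31 → Aug 1, 1941 (284 left).
Aug has 31 days: +31 → Sep 1, 1941 (253 left).
Sep has 30 days: +30 → Oct 1, 1941 (223 left).
Oct has 31 days: +31 → Nov 1, 1941 (192 left).
Nov has 30 days: +30 → Dec 1, 1941 (162 left).
Dec has 31 days: +31 → Jan 1, 1942 (131 left).
Jan has 31 days: +31 → Feb 1, 1942 (100 left).
Feb has 28 days: +28 → Mar 1, 1942 (72 left).
Mar has 31 days: +31 → Apr 1, 1942 (41 left).
Apr has 30 days: +30 → May 1, 1942 (11 left).
+11 → May 12, 1942.

May 12, 1942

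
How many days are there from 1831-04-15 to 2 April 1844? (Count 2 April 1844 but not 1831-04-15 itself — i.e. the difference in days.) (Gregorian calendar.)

4736

Apr 15, 1831 → Apr 15, 1832: 366 days (Feb 29, 1832 is in that span).
Apr 15, 1832 → Apr 15, 1833: 365 days.
Apr 15, 1833 → Apr 15, 1834: 365 days.
Apr 15, 1834 → Apr 15, 1835: 365 days.
Apr 15, 1835 → Apr 15, 1836: 366 days (Feb 29, 1836 is in that span).
Apr 15, 1836 → Apr 15, 1837: 365 days.
Apr 15, 1837 → Apr 15, 1838: 365 days.
Apr 15, 1838 → Apr 15, 1839: 365 days.
Apr 15, 1839 → Apr 15, 1840: 366 days (Feb 29, 1840 is in that span).
Apr 15, 1840 → Apr 15, 1841: 365 days.
Apr 15, 1841 → Apr 15, 1842: 365 days.
Apr 15, 1842 → Apr 15, 1843: 365 days.
Apr 15, 1843 → May 15, 1843: 30 days (April has 30).
May 15, 1843 → Jun 15, 1843: 31 days (May has 31).
Jun 15, 1843 → Jul 15, 1843: 30 days (June has 30).
Jul 15, 1843 → Aug 15, 1843: 31 days (July has 31).
Aug 15, 1843 → Sep 15, 1843: 31 days (August has 31).
Sep 15, 1843 → Oct 15, 1843: 30 days (September has 30).
Oct 15, 1843 → Nov 15, 1843: 31 days (October has 31).
Nov 15, 1843 → Dec 15, 1843: 30 days (November has 30).
Dec 15, 1843 → Jan 15, 1844: 31 days (December has 31).
Jan 15, 1844 → Feb 15, 1844: 31 days (January has 31).
Feb 15, 1844 → Mar 15, 1844: 29 days (February has 29).
Mar 15, 1844 → Apr 2, 1844: 18 days.
Total: 4736 days.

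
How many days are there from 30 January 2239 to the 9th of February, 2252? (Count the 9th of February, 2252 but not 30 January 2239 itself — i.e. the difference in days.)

Jan 30, 2239 → Jan 30, 2240: 365 days.
Jan 30, 2240 → Jan 30, 2241: 366 days (Feb 29, 2240 is in that span).
Jan 30, 2241 → Jan 30, 2242: 365 days.
Jan 30, 2242 → Jan 30, 2243: 365 days.
Jan 30, 2243 → Jan 30, 2244: 365 days.
Jan 30, 2244 → Jan 30, 2245: 366 days (Feb 29, 2244 is in that span).
Jan 30, 2245 → Jan 30, 2246: 365 days.
Jan 30, 2246 → Jan 30, 2247: 365 days.
Jan 30, 2247 → Jan 30, 2248: 365 days.
Jan 30, 2248 → Jan 30, 2249: 366 days (Feb 29, 2248 is in that span).
Jan 30, 2249 → Jan 30, 2250: 365 days.
Jan 30, 2250 → Jan 30, 2251: 365 days.
Jan 30, 2251 → Feb 28, 2251: 29 days (January has 31).
Feb 28, 2251 → Mar 28, 2251: 28 days (February has 28).
Mar 28, 2251 → Apr 28, 2251: 31 days (March has 31).
Apr 28, 2251 → May 28, 2251: 30 days (April has 30).
May 28, 2251 → Jun 28, 2251: 31 days (May has 31).
Jun 28, 2251 → Jul 28, 2251: 30 days (June has 30).
Jul 28, 2251 → Aug 28, 2251: 31 days (July has 31).
Aug 28, 2251 → Sep 28, 2251: 31 days (August has 31).
Sep 28, 2251 → Oct 28, 2251: 30 days (September has 30).
Oct 28, 2251 → Nov 28, 2251: 31 days (October has 31).
Nov 28, 2251 → Dec 28, 2251: 30 days (November has 30).
Dec 28, 2251 → Jan 28, 2252: 31 days (December has 31).
Jan 28, 2252 → Feb 9, 2252: 12 days.
Total: 4758 days.

4758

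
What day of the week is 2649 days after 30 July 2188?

First find the weekday of Jul 30, 2188. Doomsday rule: the anchor day for the 2100s is Sunday. For year 88: 88÷12 = 7 r 4, and 4÷4 = 1, so 7+4+1 = 12.
Sunday + 12 ≡ Friday — that's 2188's doomsday.
In July the doomsday date is Jul 11.
Jul 30 is 19 days after Jul 11; 19 mod 7 = 5, so Friday + 5 = Wednesday.
2649 mod 7 = 3, so 2649 days after a Wednesday is Wednesday + 3 = Saturday.

Saturday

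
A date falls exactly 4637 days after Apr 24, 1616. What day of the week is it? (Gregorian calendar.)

Wednesday

Apr 24, 1616 is a Sunday.
4637 mod 7 = 3, so 4637 days after a Sunday is Sunday + 3 = Wednesday.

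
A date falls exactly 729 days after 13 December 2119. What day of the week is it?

Thursday

Dec 13, 2119 is a Wednesday.
729 mod 7 = 1, so 729 days after a Wednesday is Wednesday + 1 = Thursday.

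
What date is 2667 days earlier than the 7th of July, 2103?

March 17, 2096

−365 (one year) → Jul 7, 2102 (2302 left).
−365 (one year) → Jul 7, 2101 (1937 left).
−365 (one year) → Jul 7, 2100 (1572 left).
−365 (one year) → Jul 7, 2099 (1207 left).
−365 (one year) → Jul 7, 2098 (842 left).
−365 (one year) → Jul 7, 2097 (477 left).
−365 (one year) → Jul 7, 2096 (112 left).
−7 → Jun 30, 2096 (end of Jun, 30 days; 105 left).
−30 → May 31, 2096 (end of May, 31 days; 75 left).
−31 → Apr 30, 2096 (end of Apr, 30 days; 44 left).
−30 → Mar 31, 2096 (end of Mar, 31 days; 14 left).
−14 → Mar 17, 2096.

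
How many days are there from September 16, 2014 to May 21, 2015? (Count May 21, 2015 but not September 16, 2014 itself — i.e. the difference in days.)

Sep 16, 2014 → Oct 16, 2014: 30 days (September has 30).
Oct 16, 2014 → Nov 16, 2014: 31 days (October has 31).
Nov 16, 2014 → Dec 16, 2014: 30 days (November has 30).
Dec 16, 2014 → Jan 16, 2015: 31 days (December has 31).
Jan 16, 2015 → Feb 16, 2015: 31 days (January has 31).
Feb 16, 2015 → Mar 16, 2015: 28 days (February has 28).
Mar 16, 2015 → Apr 16, 2015: 31 days (March has 31).
Apr 16, 2015 → May 16, 2015: 30 days (April has 30).
May 16, 2015 → May 21, 2015: 5 days.
Total: 247 days.

247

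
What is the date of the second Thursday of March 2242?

March 10, 2242

March 1, 2242 is a Tuesday.
The first Thursday is therefore March 3 (2 days later).
The second Thursday is 3 + 1×7 = March 10.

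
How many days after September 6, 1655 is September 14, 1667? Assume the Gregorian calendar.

Sep 6, 1655 → Sep 6, 1656: 366 days (Feb 29, 1656 is in that span).
Sep 6, 1656 → Sep 6, 1657: 365 days.
Sep 6, 1657 → Sep 6, 1658: 365 days.
Sep 6, 1658 → Sep 6, 1659: 365 days.
Sep 6, 1659 → Sep 6, 1660: 366 days (Feb 29, 1660 is in that span).
Sep 6, 1660 → Sep 6, 1661: 365 days.
Sep 6, 1661 → Sep 6, 1662: 365 days.
Sep 6, 1662 → Sep 6, 1663: 365 days.
Sep 6, 1663 → Sep 6, 1664: 366 days (Feb 29, 1664 is in that span).
Sep 6, 1664 → Sep 6, 1665: 365 days.
Sep 6, 1665 → Sep 6, 1666: 365 days.
Sep 6, 1666 → Oct 6, 1666: 30 days (September has 30).
Oct 6, 1666 → Nov 6, 1666: 31 days (October has 31).
Nov 6, 1666 → Dec 6, 1666: 30 days (November has 30).
Dec 6, 1666 → Jan 6, 1667: 31 days (December has 31).
Jan 6, 1667 → Feb 6, 1667: 31 days (January has 31).
Feb 6, 1667 → Mar 6, 1667: 28 days (February has 28).
Mar 6, 1667 → Apr 6, 1667: 31 days (March has 31).
Apr 6, 1667 → May 6, 1667: 30 days (April has 30).
May 6, 1667 → Jun 6, 1667: 31 days (May has 31).
Jun 6, 1667 → Jul 6, 1667: 30 days (June has 30).
Jul 6, 1667 → Aug 6, 1667: 31 days (July has 31).
Aug 6, 1667 → Sep 6, 1667: 31 days (August has 31).
Sep 6, 1667 → Sep 14, 1667: 8 days.
Total: 4391 days.

4391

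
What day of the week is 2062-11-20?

Doomsday rule: the anchor day for the 2000s is Tuesday. For year 62: 62÷12 = 5 r 2, and 2÷4 = 0, so 5+2+0 = 7.
Tuesday + 7 ≡ Tuesday — that's 2062's doomsday.
In November the doomsday date is Nov 7.
Nov 20 is 13 days after Nov 7; 13 mod 7 = 6, so Tuesday + 6 = Monday.

Monday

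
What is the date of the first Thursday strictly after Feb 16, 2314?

Feb 16, 2314 is a Monday.
From Monday to the next Thursday is 3 days.
Feb 16, 2314 + 3 = Feb 19, 2314.

February 19, 2314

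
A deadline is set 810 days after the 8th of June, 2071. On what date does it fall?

August 26, 2073

+366 (one year; includes Feb 29, 2072) → Jun 8, 2072 (444 left).
+365 (one year) → Jun 8, 2073 (79 left).
Jun has 30 days: +23 → Jul 1, 2073 (56 left).
Jul has 31 days: +31 → Aug 1, 2073 (25 left).
+25 → Aug 26, 2073.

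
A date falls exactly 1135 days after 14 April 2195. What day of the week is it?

Wednesday

First find the weekday of Apr 14, 2195. Doomsday rule: the anchor day for the 2100s is Sunday. For year 95: 95÷12 = 7 r 11, and 11÷4 = 2, so 7+11+2 = 20.
Sunday + 20 ≡ Saturday — that's 2195's doomsday.
In April the doomsday date is Apr 4.
Apr 14 is 10 days after Apr 4; 10 mod 7 = 3, so Saturday + 3 = Tuesday.
1135 mod 7 = 1, so 1135 days after a Tuesday is Tuesday + 1 = Wednesday.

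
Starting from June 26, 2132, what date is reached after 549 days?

+365 (one year) → Jun 26, 2133 (184 left).
Jun has 30 days: +5 → Jul 1, 2133 (179 left).
Jul has 31 days: +31 → Aug 1, 2133 (148 left).
Aug has 31 days: +31 → Sep 1, 2133 (117 left).
Sep has 30 days: +30 → Oct 1, 2133 (87 left).
Oct has 31 days: +31 → Nov 1, 2133 (56 left).
Nov has 30 days: +30 → Dec 1, 2133 (26 left).
+26 → Dec 27, 2133.

December 27, 2133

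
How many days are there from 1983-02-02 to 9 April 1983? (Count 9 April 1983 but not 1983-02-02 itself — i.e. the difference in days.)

Feb 2, 1983 → Mar 2, 1983: 28 days (February has 28).
Mar 2, 1983 → Apr 2, 1983: 31 days (March has 31).
Apr 2, 1983 → Apr 9, 1983: 7 days.
Total: 66 days.

66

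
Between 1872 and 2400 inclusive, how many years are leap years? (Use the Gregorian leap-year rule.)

129

Multiples of 4 in [1872,2400]: 133.
Of those, multiples of 100: 6 (not leap unless ÷400).
Multiples of 400: 2.
Leap years = 133 − 6 + 2 = 129.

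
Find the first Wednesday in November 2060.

November 3, 2060

November 1, 2060 is a Monday.
The first Wednesday is therefore November 3 (2 days later).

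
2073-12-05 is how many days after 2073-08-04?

123

Aug 4, 2073 → Sep 4, 2073: 31 days (August has 31).
Sep 4, 2073 → Oct 4, 2073: 30 days (September has 30).
Oct 4, 2073 → Nov 4, 2073: 31 days (October has 31).
Nov 4, 2073 → Dec 4, 2073: 30 days (November has 30).
Dec 4, 2073 → Dec 5, 2073: 1 days.
Total: 123 days.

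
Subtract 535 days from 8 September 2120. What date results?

March 23, 2119

−366 (one year; includes Feb 29, 2120) → Sep 8, 2119 (169 left).
−8 → Aug 31, 2119 (end of Aug, 31 days; 161 left).
−31 → Jul 31, 2119 (end of Jul, 31 days; 130 left).
−31 → Jun 30, 2119 (end of Jun, 30 days; 99 left).
−30 → May 31, 2119 (end of May, 31 days; 69 left).
−31 → Apr 30, 2119 (end of Apr, 30 days; 38 left).
−30 → Mar 31, 2119 (end of Mar, 31 days; 8 left).
−8 → Mar 23, 2119.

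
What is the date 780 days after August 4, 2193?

September 23, 2195

+365 (one year) → Aug 4, 2194 (415 left).
+365 (one year) → Aug 4, 2195 (50 left).
Aug has 31 days: +28 → Sep 1, 2195 (22 left).
+22 → Sep 23, 2195.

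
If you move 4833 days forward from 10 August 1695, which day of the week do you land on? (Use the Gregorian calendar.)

Saturday

First find the weekday of Aug 10, 1695. Doomsday rule: the anchor day for the 1600s is Tuesday. For year 95: 95÷12 = 7 r 11, and 11÷4 = 2, so 7+11+2 = 20.
Tuesday + 20 ≡ Monday — that's 1695's doomsday.
In August the doomsday date is Aug 8.
Aug 10 is 2 days after Aug 8; 2 mod 7 = 2, so Monday + 2 = Wednesday.
4833 mod 7 = 3, so 4833 days after a Wednesday is Wednesday + 3 = Saturday.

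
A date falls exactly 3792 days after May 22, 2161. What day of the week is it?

First find the weekday of May 22, 2161. Doomsday rule: the anchor day for the 2100s is Sunday. For year 61: 61÷12 = 5 r 1, and 1÷4 = 0, so 5+1+0 = 6.
Sunday + 6 ≡ Saturday — that's 2161's doomsday.
In May the doomsday date is May 9.
May 22 is 13 days after May 9; 13 mod 7 = 6, so Saturday + 6 = Friday.
3792 mod 7 = 5, so 3792 days after a Friday is Friday + 5 = Wednesday.

Wednesday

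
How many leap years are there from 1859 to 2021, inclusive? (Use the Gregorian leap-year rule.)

Multiples of 4 in [1859,2021]: 41.
Of those, multiples of 100: 2 (not leap unless ÷400).
Multiples of 400: 1.
Leap years = 41 − 2 + 1 = 40.

40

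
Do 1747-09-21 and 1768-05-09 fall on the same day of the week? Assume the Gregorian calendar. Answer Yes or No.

No

From Sep 21, 1747 to May 9, 1768 is 7536 days.
7536 mod 7 = 4, so they are different weekdays.
(Sep 21, 1747 is a Thursday; May 9, 1768 is a Monday.)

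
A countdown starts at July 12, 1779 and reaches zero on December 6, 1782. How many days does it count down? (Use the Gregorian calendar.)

Jul 12, 1779 → Jul 12, 1780: 366 days (Feb 29, 1780 is in that span).
Jul 12, 1780 → Jul 12, 1781: 365 days.
Jul 12, 1781 → Jul 12, 1782: 365 days.
Jul 12, 1782 → Aug 12, 1782: 31 days (July has 31).
Aug 12, 1782 → Sep 12, 1782: 31 days (August has 31).
Sep 12, 1782 → Oct 12, 1782: 30 days (September has 30).
Oct 12, 1782 → Nov 12, 1782: 31 days (October has 31).
Nov 12, 1782 → Dec 6, 1782: 24 days.
Total: 1243 days.

1243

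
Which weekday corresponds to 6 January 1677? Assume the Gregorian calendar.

Doomsday rule: the anchor day for the 1600s is Tuesday. For year 77: 77÷12 = 6 r 5, and 5÷4 = 1, so 6+5+1 = 12.
Tuesday + 12 ≡ Sunday — that's 1677's doomsday.
In January the doomsday date is Jan 3 (1677 is not a leap year).
Jan 6 is 3 days after Jan 3; 3 mod 7 = 3, so Sunday + 3 = Wednesday.

Wednesday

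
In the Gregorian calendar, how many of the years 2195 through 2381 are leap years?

45

Multiples of 4 in [2195,2381]: 47.
Of those, multiples of 100: 2 (not leap unless ÷400).
Multiples of 400: 0.
Leap years = 47 − 2 + 0 = 45.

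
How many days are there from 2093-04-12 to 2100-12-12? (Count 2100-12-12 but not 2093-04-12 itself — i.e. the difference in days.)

Apr 12, 2093 → Apr 12, 2094: 365 days.
Apr 12, 2094 → Apr 12, 2095: 365 days.
Apr 12, 2095 → Apr 12, 2096: 366 days (Feb 29, 2096 is in that span).
Apr 12, 2096 → Apr 12, 2097: 365 days.
Apr 12, 2097 → Apr 12, 2098: 365 days.
Apr 12, 2098 → Apr 12, 2099: 365 days.
Apr 12, 2099 → Apr 12, 2100: 365 days.
Apr 12, 2100 → May 12, 2100: 30 days (April has 30).
May 12, 2100 → Jun 12, 2100: 31 days (May has 31).
Jun 12, 2100 → Jul 12, 2100: 30 days (June has 30).
Jul 12, 2100 → Aug 12, 2100: 31 days (July has 31).
Aug 12, 2100 → Sep 12, 2100: 31 days (August has 31).
Sep 12, 2100 → Oct 12, 2100: 30 days (September has 30).
Oct 12, 2100 → Nov 12, 2100: 31 days (October has 31).
Nov 12, 2100 → Dec 12, 2100: 30 days.
Total: 2800 days.

2800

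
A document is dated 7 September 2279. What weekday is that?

Doomsday rule: the anchor day for the 2200s is Friday. For year 79: 79÷12 = 6 r 7, and 7÷4 = 1, so 6+7+1 = 14.
Friday + 14 ≡ Friday — that's 2279's doomsday.
In September the doomsday date is Sep 5.
Sep 7 is 2 days after Sep 5; 2 mod 7 = 2, so Friday + 2 = Sunday.

Sunday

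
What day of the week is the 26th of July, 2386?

Saturday

Doomsday rule: the anchor day for the 2300s is Wednesday. For year 86: 86÷12 = 7 r 2, and 2÷4 = 0, so 7+2+0 = 9.
Wednesday + 9 ≡ Friday — that's 2386's doomsday.
In July the doomsday date is Jul 11.
Jul 26 is 15 days after Jul 11; 15 mod 7 = 1, so Friday + 1 = Saturday.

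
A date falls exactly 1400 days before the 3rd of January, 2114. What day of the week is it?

Wednesday

Jan 3, 2114 is a Wednesday.
1400 mod 7 = 0, so 1400 days before a Wednesday is Wednesday − 0 = Wednesday.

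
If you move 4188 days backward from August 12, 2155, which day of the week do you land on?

Sunday

Aug 12, 2155 is a Tuesday.
4188 mod 7 = 2, so 4188 days before a Tuesday is Tuesday − 2 = Sunday.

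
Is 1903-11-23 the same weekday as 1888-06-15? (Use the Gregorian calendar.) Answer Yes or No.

No

From Jun 15, 1888 to Nov 23, 1903 is 5638 days.
5638 mod 7 = 3, so they are different weekdays.
(Jun 15, 1888 is a Friday; Nov 23, 1903 is a Monday.)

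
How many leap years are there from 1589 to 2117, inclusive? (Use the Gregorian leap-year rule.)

128

Multiples of 4 in [1589,2117]: 132.
Of those, multiples of 100: 6 (not leap unless ÷400).
Multiples of 400: 2.
Leap years = 132 − 6 + 2 = 128.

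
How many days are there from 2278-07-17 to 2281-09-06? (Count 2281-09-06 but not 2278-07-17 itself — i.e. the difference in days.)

Jul 17, 2278 → Jul 17, 2279: 365 days.
Jul 17, 2279 → Jul 17, 2280: 366 days (Feb 29, 2280 is in that span).
Jul 17, 2280 → Jul 17, 2281: 365 days.
Jul 17, 2281 → Aug 17, 2281: 31 days (July has 31).
Aug 17, 2281 → Sep 6, 2281: 20 days.
Total: 1147 days.

1147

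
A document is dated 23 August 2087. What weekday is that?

Doomsday rule: the anchor day for the 2000s is Tuesday. For year 87: 87÷12 = 7 r 3, and 3÷4 = 0, so 7+3+0 = 10.
Tuesday + 10 ≡ Friday — that's 2087's doomsday.
In August the doomsday date is Aug 8.
Aug 23 is 15 days after Aug 8; 15 mod 7 = 1, so Friday + 1 = Saturday.

Saturday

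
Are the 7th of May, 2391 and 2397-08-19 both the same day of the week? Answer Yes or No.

From May 7, 2391 to Aug 19, 2397 is 2296 days.
2296 mod 7 = 0, so they are the same weekday.
(May 7, 2391 is a Tuesday; Aug 19, 2397 is a Tuesday.)

Yes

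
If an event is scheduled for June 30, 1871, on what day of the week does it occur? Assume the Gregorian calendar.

Friday

Doomsday rule: the anchor day for the 1800s is Friday. For year 71: 71÷12 = 5 r 11, and 11÷4 = 2, so 5+11+2 = 18.
Friday + 18 ≡ Tuesday — that's 1871's doomsday.
In June the doomsday date is Jun 6.
Jun 30 is 24 days after Jun 6; 24 mod 7 = 3, so Tuesday + 3 = Friday.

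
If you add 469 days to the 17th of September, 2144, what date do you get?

December 30, 2145

+365 (one year) → Sep 17, 2145 (104 left).
Sep has 30 days: +14 → Oct 1, 2145 (90 left).
Oct has 31 days: +31 → Nov 1, 2145 (59 left).
Nov has 30 days: +30 → Dec 1, 2145 (29 left).
+29 → Dec 30, 2145.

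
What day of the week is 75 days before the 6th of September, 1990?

First find the weekday of Sep 6, 1990. Doomsday rule: the anchor day for the 1900s is Wednesday. For year 90: 90÷12 = 7 r 6, and 6÷4 = 1, so 7+6+1 = 14.
Wednesday + 14 ≡ Wednesday — that's 1990's doomsday.
In September the doomsday date is Sep 5.
Sep 6 is 1 day after Sep 5; 1 mod 7 = 1, so Wednesday + 1 = Thursday.
75 mod 7 = 5, so 75 days before a Thursday is Thursday − 5 = Saturday.

Saturday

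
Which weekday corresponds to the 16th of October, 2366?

Doomsday rule: the anchor day for the 2300s is Wednesday. For year 66: 66÷12 = 5 r 6, and 6÷4 = 1, so 5+6+1 = 12.
Wednesday + 12 ≡ Monday — that's 2366's doomsday.
In October the doomsday date is Oct 10.
Oct 16 is 6 days after Oct 10; 6 mod 7 = 6, so Monday + 6 = Sunday.

Sunday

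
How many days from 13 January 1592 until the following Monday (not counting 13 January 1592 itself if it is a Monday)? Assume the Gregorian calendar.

Jan 13, 1592 is a Monday.
From Monday to the next Monday is 7 days.

7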